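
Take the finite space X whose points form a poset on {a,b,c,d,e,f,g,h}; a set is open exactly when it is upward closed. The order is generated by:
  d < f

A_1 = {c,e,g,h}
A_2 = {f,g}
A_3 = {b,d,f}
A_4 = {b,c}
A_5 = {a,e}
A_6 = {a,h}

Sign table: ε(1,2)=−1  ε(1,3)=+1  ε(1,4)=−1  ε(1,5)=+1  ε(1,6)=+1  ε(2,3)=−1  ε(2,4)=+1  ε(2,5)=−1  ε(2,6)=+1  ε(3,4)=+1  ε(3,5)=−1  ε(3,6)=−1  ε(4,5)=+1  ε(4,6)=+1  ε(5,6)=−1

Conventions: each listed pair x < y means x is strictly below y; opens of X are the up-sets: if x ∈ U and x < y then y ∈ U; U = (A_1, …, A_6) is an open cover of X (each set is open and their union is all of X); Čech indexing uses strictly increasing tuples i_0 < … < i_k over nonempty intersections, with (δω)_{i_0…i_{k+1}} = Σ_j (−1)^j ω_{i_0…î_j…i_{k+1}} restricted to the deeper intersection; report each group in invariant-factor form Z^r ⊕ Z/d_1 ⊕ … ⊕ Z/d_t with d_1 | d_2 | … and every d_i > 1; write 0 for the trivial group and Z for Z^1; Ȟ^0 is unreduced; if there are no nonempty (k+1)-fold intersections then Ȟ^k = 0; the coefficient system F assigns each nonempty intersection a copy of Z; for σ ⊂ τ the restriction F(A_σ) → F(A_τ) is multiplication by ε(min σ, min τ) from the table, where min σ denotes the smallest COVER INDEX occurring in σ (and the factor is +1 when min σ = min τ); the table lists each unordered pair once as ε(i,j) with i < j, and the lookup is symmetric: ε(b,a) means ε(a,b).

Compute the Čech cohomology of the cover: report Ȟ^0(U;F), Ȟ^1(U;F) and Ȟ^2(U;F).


Ȟ^0 ≅ 0, Ȟ^1 ≅ Z ⊕ Z/2 and Ȟ^2 ≅ 0

intersection data:
  A12={g} A14={c} A15={e} A16={h} A23={f} A34={b} A56={a}
C dims 6,7; δ0: rk 6, SNF 1^5·2
Ȟ^0 = (6 − 6) − 0 = 0, so Ȟ^0 ≅ 0
Ȟ^1 = (7 − 0) − 6 = 1 plus torsion [2], so Ȟ^1 ≅ Z ⊕ Z/2
Ȟ^2 = (0 − 0) − 0 = 0, so Ȟ^2 ≅ 0


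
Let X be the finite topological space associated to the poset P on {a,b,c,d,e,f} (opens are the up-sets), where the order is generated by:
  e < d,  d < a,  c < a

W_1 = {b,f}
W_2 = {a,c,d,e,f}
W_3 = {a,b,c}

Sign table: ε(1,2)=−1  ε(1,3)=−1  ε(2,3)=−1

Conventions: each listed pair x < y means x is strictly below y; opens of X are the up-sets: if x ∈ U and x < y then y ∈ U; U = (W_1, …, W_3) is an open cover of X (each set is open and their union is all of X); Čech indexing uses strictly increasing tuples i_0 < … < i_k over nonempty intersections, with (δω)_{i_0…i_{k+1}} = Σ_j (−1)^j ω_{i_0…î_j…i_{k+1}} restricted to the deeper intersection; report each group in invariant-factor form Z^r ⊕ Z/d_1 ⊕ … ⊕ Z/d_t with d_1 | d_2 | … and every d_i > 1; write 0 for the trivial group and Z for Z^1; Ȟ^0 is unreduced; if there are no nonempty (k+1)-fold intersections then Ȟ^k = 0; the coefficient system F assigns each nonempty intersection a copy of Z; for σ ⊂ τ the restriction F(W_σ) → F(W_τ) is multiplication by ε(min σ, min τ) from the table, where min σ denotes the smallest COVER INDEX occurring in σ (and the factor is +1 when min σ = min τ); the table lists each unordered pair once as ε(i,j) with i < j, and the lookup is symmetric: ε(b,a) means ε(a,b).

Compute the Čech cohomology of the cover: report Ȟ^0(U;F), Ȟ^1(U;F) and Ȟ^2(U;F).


cover nerve:
  W12={f} W13={b} W23={a,c}
C dims 3,3; δ0: rk 3, SNF 1^2·2
Ȟ^0: (3−3)−0=0 ⇒ 0
Ȟ^1: (3−0)−3=0 plus torsion [2] ⇒ Z/2
Ȟ^2: (0−0)−0=0 ⇒ 0

Ȟ^0 = 0, Ȟ^1 = Z/2, Ȟ^2 = 0


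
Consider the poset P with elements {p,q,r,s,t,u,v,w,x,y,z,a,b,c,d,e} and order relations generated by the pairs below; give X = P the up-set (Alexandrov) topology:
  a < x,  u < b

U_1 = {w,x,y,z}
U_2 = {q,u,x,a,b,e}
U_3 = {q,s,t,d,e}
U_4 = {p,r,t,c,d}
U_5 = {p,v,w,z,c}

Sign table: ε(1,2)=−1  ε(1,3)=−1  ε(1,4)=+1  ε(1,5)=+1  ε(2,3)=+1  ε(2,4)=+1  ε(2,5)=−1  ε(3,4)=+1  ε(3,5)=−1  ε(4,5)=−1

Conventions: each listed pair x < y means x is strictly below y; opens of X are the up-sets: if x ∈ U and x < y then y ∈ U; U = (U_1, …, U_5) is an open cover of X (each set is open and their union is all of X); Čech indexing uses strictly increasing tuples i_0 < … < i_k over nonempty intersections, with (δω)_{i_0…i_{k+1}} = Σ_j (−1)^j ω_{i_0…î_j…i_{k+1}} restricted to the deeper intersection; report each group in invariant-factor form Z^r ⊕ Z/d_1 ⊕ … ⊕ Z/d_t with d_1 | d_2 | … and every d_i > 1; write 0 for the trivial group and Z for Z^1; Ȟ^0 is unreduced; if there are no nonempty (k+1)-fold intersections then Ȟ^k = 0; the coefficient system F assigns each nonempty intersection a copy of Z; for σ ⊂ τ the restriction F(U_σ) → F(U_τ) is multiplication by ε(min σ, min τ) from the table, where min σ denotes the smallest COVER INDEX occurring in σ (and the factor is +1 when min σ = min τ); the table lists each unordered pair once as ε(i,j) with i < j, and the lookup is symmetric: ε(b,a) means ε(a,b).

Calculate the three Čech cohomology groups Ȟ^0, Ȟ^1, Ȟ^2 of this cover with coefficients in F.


nonempty intersections:
  U12={x} U15={w,z} U23={q,e} U34={t,d} U45={p,c}
C dims 5,5; δ0: rk 4, SNF 1^4
Ȟ^0: (5−4)−0=1 ⇒ Z
Ȟ^1: (5−0)−4=1 ⇒ Z
Ȟ^2: (0−0)−0=0 ⇒ 0

Ȟ^0 ≅ Z; Ȟ^1 ≅ Z; Ȟ^2 ≅ 0


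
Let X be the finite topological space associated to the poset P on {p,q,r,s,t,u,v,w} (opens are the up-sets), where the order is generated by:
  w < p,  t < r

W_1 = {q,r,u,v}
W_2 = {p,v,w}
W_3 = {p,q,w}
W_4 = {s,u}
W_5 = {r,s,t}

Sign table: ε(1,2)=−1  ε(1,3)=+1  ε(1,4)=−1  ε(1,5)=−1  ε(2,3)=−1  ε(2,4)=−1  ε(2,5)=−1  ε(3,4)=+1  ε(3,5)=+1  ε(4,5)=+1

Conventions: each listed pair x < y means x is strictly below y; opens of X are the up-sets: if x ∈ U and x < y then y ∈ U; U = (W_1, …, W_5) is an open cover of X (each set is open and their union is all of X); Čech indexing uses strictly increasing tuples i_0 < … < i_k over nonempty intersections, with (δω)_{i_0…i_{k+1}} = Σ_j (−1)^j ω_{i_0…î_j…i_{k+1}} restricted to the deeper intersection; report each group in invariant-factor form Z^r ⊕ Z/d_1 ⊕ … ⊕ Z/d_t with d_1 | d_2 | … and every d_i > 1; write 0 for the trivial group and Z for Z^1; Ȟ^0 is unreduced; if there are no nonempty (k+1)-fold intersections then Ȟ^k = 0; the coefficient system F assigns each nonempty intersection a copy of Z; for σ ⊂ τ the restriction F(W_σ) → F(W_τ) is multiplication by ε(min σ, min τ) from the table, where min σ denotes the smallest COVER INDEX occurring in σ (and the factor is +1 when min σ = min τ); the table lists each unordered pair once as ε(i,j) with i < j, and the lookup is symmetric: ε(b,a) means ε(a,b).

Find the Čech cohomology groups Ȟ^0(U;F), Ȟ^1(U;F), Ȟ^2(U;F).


nonempty intersections:
  W12={v} W13={q} W14={u} W15={r} W23={p,w} W45={s}
C dims 5,6; δ0: rk 4, SNF 1^4
Ȟ^0: (5−4)−0=1 ⇒ Z
Ȟ^1: (6−0)−4=2 ⇒ Z^2
Ȟ^2: (0−0)−0=0 ⇒ 0

Ȟ^0(U;F) ≅ Z, Ȟ^1(U;F) ≅ Z^2 and Ȟ^2(U;F) ≅ 0


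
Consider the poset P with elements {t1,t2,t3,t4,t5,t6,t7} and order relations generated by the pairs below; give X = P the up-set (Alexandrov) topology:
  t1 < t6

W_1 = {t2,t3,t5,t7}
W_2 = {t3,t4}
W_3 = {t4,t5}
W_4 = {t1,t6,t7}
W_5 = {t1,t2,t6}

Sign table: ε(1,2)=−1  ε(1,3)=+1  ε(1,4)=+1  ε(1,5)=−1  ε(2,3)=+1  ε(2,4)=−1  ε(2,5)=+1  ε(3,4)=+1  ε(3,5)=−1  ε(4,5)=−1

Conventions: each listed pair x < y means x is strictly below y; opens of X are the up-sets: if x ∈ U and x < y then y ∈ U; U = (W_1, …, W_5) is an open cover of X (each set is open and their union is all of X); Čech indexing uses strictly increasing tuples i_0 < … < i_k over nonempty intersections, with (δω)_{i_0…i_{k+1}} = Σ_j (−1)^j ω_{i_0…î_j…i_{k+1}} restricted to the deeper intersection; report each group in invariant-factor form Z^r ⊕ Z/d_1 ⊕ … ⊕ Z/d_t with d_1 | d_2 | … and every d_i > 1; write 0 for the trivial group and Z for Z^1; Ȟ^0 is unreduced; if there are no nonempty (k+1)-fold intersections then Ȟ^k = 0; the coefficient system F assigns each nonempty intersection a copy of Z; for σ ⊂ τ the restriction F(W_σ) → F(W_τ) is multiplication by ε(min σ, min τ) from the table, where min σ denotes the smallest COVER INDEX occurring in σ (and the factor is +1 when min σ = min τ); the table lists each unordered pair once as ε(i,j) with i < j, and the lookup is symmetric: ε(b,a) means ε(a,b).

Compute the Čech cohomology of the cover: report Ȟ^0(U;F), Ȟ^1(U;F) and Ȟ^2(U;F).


Ȟ^0 ≅ 0,  Ȟ^1 ≅ Z ⊕ Z/2,  Ȟ^2 ≅ 0

nonempty overlaps:
  W12={t3} W13={t5} W14={t7} W15={t2} W23={t4} W45={t1,t6}
C dims 5,6; δ0: rk 5, SNF 1^4·2
degree 0: 5−5−0 = 0 → Ȟ^0 ≅ 0
degree 1: 6−0−5 = 1 plus torsion [2] → Ȟ^1 ≅ Z ⊕ Z/2
degree 2: 0−0−0 = 0 → Ȟ^2 ≅ 0


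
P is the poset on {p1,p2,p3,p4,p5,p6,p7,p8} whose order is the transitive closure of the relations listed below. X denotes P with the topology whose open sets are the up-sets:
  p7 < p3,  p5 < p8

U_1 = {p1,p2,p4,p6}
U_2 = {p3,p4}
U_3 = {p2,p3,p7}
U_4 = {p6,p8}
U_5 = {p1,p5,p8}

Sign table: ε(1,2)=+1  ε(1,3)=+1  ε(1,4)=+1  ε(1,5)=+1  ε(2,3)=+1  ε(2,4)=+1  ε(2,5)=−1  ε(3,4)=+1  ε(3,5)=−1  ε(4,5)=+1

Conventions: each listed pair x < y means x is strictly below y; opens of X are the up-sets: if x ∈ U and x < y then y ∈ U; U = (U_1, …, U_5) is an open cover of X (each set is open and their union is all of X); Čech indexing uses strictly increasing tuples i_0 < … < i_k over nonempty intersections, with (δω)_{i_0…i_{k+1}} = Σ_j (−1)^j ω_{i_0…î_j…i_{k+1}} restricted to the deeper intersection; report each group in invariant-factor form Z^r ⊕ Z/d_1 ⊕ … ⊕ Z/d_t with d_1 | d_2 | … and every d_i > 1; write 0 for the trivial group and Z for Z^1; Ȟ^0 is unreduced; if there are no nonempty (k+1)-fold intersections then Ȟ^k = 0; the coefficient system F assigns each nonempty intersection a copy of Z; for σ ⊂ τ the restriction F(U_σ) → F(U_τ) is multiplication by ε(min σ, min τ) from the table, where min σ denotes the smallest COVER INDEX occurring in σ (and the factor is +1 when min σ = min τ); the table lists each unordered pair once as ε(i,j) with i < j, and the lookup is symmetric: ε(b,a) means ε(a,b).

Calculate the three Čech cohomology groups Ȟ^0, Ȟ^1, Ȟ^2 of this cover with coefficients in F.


nerve of the cover:
  U12={p4} U13={p2} U14={p6} U15={p1} U23={p3} U45={p8}
C dims 5,6; δ0: rk 4, SNF 1^4
Ȟ^0 = (5 − 4) − 0 = 1, so Ȟ^0 ≅ Z
Ȟ^1 = (6 − 0) − 4 = 2, so Ȟ^1 ≅ Z^2
Ȟ^2 = (0 − 0) − 0 = 0, so Ȟ^2 ≅ 0

Ȟ^0 ≅ Z, Ȟ^1 ≅ Z^2 and Ȟ^2 ≅ 0


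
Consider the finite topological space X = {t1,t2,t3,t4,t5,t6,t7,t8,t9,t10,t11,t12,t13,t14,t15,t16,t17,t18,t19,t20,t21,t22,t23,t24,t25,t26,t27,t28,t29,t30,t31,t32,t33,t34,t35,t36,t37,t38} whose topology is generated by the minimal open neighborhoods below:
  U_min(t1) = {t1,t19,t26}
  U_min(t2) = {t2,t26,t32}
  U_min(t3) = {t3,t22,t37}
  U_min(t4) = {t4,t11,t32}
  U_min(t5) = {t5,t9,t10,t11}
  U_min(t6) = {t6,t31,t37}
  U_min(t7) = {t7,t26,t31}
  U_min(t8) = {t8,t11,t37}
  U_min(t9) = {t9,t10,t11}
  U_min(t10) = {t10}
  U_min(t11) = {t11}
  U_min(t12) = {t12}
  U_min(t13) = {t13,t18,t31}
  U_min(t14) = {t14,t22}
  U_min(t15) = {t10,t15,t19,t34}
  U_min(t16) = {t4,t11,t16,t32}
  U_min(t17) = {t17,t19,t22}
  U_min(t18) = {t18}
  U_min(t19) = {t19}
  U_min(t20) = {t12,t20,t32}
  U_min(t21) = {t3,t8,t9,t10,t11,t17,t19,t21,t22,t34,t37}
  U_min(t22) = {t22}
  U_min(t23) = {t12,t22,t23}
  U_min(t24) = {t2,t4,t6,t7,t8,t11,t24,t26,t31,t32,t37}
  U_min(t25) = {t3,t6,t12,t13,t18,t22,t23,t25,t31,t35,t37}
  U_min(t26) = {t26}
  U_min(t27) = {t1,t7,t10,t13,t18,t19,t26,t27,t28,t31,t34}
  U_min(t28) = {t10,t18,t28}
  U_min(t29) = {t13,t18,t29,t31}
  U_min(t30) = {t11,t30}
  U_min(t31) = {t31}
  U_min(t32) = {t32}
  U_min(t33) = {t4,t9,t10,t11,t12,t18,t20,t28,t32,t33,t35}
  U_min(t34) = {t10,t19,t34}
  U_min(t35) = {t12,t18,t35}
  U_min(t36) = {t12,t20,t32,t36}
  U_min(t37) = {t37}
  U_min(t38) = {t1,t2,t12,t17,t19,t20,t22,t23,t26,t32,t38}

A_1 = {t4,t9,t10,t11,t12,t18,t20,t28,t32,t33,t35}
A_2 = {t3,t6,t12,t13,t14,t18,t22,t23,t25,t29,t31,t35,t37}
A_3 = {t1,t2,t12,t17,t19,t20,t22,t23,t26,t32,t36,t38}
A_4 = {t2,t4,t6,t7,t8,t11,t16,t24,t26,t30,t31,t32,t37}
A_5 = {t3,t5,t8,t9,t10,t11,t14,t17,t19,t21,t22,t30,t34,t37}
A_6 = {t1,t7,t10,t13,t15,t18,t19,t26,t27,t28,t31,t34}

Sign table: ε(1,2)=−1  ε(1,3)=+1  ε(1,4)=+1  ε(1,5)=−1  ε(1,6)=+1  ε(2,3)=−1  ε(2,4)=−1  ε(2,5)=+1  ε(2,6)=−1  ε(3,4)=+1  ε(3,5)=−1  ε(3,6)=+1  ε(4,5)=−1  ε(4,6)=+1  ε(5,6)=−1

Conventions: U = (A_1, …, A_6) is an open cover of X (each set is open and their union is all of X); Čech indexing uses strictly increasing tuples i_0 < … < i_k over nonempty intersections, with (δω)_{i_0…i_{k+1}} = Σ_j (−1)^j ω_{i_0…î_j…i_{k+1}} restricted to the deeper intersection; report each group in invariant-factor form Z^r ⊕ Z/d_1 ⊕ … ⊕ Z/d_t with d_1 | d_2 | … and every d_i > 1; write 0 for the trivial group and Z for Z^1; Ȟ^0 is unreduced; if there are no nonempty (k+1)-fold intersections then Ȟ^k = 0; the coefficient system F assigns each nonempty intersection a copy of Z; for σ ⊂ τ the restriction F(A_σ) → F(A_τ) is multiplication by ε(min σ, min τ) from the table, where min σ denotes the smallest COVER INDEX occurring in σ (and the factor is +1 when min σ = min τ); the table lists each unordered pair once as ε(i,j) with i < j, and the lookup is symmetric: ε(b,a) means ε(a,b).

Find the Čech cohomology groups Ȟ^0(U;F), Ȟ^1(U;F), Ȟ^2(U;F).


Ȟ^0(U;F) ≅ Z; Ȟ^1(U;F) ≅ 0; Ȟ^2(U;F) ≅ Z/2

nerve of the cover:
  A12={t12,t18,t35} A13={t12,t20,t32} A14={t4,t11,t32} A15={t9,t10,t11} A16={t10,t18,t28} A23={t12,t22,t23} A24={t6,t31,t37} A25={t3,t14,t22,t37} A26={t13,t18,t31} A34={t2,t26,t32} A35={t17,t19,t22} A36={t1,t19,t26} A45={t8,t11,t30,t37} A46={t7,t26,t31} A56={t10,t19,t34}
  A123={t12} A126={t18} A134={t32} A145={t11} A156={t10} A235={t22} A245={t37} A246={t31} A346={t26} A356={t19}
C dims 6,15,10; δ0: rk 5, SNF 1^5; δ1: rk 10, SNF 1^9·2
Ȟ^0 = (6 − 5) − 0 = 1, so Ȟ^0 ≅ Z
Ȟ^1 = (15 − 10) − 5 = 0, so Ȟ^1 ≅ 0
Ȟ^2 = (10 − 0) − 10 = 0 plus torsion [2], so Ȟ^2 ≅ Z/2


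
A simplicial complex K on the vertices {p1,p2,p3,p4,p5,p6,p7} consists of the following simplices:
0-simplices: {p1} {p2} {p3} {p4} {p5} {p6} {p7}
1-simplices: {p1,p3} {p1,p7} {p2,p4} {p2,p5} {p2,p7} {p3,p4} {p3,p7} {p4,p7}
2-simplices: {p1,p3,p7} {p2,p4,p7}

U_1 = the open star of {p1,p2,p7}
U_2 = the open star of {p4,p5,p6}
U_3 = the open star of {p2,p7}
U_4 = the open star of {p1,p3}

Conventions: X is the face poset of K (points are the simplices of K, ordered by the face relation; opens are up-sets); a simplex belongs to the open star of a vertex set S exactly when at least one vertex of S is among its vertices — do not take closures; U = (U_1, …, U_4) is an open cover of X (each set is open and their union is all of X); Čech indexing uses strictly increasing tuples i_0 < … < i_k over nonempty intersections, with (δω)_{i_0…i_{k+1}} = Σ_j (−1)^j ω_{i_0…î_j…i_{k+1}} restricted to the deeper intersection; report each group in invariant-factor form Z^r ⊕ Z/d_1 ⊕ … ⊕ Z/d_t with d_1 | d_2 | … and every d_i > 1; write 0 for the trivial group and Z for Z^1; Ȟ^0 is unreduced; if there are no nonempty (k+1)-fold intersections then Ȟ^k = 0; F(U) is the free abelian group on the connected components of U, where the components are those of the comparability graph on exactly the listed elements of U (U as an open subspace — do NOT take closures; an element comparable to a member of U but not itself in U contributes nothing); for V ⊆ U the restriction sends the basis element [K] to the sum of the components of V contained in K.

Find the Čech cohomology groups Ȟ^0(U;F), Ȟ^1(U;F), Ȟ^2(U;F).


nerve simplices:
  U1={{p1},{p2},{p7},{p1,p3},{p1,p7},{p2,p4},{p2,p5},{p2,p7},{p3,p7},{p4,p7},{p1,p3,p7},{p2,p4,p7}} U2={{p4},{p5},{p6},{p2,p4},{p2,p5},{p3,p4},{p4,p7},{p2,p4,p7}} U3={{p2},{p7},{p1,p7},{p2,p4},{p2,p5},{p2,p7},{p3,p7},{p4,p7},{p1,p3,p7},{p2,p4,p7}} U4={{p1},{p3},{p1,p3},{p1,p7},{p3,p4},{p3,p7},{p1,p3,p7}}
  U12={{p2,p4},{p2,p5},{p4,p7},{p2,p4,p7}} U13={{p2},{p7},{p1,p7},{p2,p4},{p2,p5},{p2,p7},{p3,p7},{p4,p7},{p1,p3,p7},{p2,p4,p7}} U14={{p1},{p1,p3},{p1,p7},{p3,p7},{p1,p3,p7}} U23={{p2,p4},{p2,p5},{p4,p7},{p2,p4,p7}} U24={{p3,p4}} U34={{p1,p7},{p3,p7},{p1,p3,p7}}
  U123={{p2,p4},{p2,p5},{p4,p7},{p2,p4,p7}} U134={{p1,p7},{p3,p7},{p1,p3,p7}}
components per intersection:
  U1: {{p1},{p2},{p7},{p1,p3},{p1,p7},{p2,p4},{p2,p5},{p2,p7},{p3,p7},{p4,p7},{p1,p3,p7},{p2,p4,p7}}
  U2: {{p4},{p2,p4},{p3,p4},{p4,p7},{p2,p4,p7}} {{p5},{p2,p5}} {{p6}}
  U3: {{p2},{p7},{p1,p7},{p2,p4},{p2,p5},{p2,p7},{p3,p7},{p4,p7},{p1,p3,p7},{p2,p4,p7}}
  U4: {{p1},{p3},{p1,p3},{p1,p7},{p3,p4},{p3,p7},{p1,p3,p7}}
  U12: {{p2,p4},{p4,p7},{p2,p4,p7}} {{p2,p5}}
  U13: {{p2},{p7},{p1,p7},{p2,p4},{p2,p5},{p2,p7},{p3,p7},{p4,p7},{p1,p3,p7},{p2,p4,p7}}
  U14: {{p1},{p1,p3},{p1,p7},{p3,p7},{p1,p3,p7}}
  U23: {{p2,p4},{p4,p7},{p2,p4,p7}} {{p2,p5}}
  U24: {{p3,p4}}
  U34: {{p1,p7},{p3,p7},{p1,p3,p7}}
  U123: {{p2,p4},{p4,p7},{p2,p4,p7}} {{p2,p5}}
  U134: {{p1,p7},{p3,p7},{p1,p3,p7}}
C dims 6,8,3; δ0: rk 4, SNF 1^4; δ1: rk 3, SNF 1^3
degree 0: 6−4−0 = 2 → Ȟ^0 ≅ Z^2
degree 1: 8−3−4 = 1 → Ȟ^1 ≅ Z
degree 2: 3−0−3 = 0 → Ȟ^2 ≅ 0

Ȟ^0(U;F) ≅ Z^2,  Ȟ^1(U;F) ≅ Z,  Ȟ^2(U;F) ≅ 0


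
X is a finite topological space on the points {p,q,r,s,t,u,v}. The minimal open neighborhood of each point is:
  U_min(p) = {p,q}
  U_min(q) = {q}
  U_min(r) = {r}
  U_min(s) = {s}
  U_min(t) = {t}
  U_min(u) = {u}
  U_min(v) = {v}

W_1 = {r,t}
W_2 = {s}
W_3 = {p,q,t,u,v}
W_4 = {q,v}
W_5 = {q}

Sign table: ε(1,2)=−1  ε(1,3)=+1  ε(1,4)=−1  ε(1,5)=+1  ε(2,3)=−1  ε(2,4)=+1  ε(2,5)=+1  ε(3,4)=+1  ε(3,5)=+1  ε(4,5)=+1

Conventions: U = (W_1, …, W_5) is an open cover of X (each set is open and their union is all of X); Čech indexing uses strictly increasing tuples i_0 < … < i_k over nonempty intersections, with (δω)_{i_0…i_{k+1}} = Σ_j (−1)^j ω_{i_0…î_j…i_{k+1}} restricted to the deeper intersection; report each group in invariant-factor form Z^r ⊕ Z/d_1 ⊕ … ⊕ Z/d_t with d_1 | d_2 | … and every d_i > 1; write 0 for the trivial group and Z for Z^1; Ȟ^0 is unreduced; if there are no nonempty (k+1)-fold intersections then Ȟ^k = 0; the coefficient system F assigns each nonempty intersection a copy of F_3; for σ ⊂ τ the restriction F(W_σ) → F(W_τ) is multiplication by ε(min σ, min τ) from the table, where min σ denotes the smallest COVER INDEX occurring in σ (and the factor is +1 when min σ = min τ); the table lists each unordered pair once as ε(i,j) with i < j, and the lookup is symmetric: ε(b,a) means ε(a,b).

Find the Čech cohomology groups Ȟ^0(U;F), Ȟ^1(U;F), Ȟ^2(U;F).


Ȟ^0(U;F) ≅ Z/3 ⊕ Z/3, Ȟ^1(U;F) ≅ 0 and Ȟ^2(U;F) ≅ 0

nonempty intersections:
  W13={t} W34={q,v} W35={q} W45={q}
  W345={q}
C dims 5,4,1; δ0: rk_F3 3; δ1: rk_F3 1
Ȟ^0: (5−3)−0=2 ⇒ Z/3 ⊕ Z/3
Ȟ^1: (4−1)−3=0 ⇒ 0
Ȟ^2: (1−0)−1=0 ⇒ 0


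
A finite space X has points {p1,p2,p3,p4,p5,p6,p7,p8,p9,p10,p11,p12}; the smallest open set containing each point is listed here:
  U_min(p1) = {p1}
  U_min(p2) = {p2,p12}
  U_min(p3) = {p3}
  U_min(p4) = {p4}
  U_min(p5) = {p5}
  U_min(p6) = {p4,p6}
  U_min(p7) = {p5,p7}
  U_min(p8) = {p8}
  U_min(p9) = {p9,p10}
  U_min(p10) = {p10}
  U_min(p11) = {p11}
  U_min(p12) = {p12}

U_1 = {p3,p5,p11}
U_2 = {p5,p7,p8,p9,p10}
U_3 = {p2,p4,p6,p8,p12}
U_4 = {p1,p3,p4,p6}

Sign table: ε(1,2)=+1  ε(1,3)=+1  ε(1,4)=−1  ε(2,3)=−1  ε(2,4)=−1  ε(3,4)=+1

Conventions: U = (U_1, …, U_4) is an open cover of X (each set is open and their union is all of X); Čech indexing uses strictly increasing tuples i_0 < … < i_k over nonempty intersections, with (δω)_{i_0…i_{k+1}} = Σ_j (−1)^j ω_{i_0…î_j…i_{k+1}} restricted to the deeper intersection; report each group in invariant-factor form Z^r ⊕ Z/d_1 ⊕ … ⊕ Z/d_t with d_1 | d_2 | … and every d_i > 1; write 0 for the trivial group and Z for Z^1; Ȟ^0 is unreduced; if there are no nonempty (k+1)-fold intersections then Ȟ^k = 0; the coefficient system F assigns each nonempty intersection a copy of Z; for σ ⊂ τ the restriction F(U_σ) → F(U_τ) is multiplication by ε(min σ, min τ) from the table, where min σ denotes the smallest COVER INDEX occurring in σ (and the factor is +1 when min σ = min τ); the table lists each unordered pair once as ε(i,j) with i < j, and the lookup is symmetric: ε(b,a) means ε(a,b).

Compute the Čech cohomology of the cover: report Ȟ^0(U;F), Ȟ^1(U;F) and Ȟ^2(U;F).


Ȟ^0(U;F) ≅ Z,  Ȟ^1(U;F) ≅ Z,  Ȟ^2(U;F) ≅ 0

nerve of the cover:
  U12={p5} U14={p3} U23={p8} U34={p4,p6}
C dims 4,4; δ0: rk 3, SNF 1^3
Ȟ^0 = (4 − 3) − 0 = 1, so Ȟ^0 ≅ Z
Ȟ^1 = (4 − 0) − 3 = 1, so Ȟ^1 ≅ Z
Ȟ^2 = (0 − 0) − 0 = 0, so Ȟ^2 ≅ 0


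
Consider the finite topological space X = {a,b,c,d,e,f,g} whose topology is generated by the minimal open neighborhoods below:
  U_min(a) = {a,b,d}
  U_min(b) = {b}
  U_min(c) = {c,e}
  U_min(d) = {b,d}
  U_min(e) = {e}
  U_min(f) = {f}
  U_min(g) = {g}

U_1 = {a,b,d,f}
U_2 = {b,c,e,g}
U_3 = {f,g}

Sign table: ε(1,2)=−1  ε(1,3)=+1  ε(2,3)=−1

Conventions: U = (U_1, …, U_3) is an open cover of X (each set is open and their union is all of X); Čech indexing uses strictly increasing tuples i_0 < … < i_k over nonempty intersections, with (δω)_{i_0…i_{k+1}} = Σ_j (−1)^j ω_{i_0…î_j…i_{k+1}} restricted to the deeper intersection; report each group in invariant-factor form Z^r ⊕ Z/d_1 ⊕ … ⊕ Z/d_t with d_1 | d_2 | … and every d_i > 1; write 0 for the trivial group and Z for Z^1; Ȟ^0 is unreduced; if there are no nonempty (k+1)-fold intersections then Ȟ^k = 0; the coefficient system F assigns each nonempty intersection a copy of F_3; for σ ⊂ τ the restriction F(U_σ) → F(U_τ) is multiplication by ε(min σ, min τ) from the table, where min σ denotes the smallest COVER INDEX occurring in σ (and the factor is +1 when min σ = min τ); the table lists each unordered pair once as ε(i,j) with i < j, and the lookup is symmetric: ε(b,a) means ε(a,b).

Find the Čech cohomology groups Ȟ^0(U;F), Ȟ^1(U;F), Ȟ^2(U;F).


nonempty overlaps:
  U12={b} U13={f} U23={g}
C dims 3,3; δ0: rk_F3 2
degree 0: 3−2−0 = 1 → Ȟ^0 ≅ Z/3
degree 1: 3−0−2 = 1 → Ȟ^1 ≅ Z/3
degree 2: 0−0−0 = 0 → Ȟ^2 ≅ 0

Ȟ^0 = Z/3, Ȟ^1 = Z/3 and Ȟ^2 = 0


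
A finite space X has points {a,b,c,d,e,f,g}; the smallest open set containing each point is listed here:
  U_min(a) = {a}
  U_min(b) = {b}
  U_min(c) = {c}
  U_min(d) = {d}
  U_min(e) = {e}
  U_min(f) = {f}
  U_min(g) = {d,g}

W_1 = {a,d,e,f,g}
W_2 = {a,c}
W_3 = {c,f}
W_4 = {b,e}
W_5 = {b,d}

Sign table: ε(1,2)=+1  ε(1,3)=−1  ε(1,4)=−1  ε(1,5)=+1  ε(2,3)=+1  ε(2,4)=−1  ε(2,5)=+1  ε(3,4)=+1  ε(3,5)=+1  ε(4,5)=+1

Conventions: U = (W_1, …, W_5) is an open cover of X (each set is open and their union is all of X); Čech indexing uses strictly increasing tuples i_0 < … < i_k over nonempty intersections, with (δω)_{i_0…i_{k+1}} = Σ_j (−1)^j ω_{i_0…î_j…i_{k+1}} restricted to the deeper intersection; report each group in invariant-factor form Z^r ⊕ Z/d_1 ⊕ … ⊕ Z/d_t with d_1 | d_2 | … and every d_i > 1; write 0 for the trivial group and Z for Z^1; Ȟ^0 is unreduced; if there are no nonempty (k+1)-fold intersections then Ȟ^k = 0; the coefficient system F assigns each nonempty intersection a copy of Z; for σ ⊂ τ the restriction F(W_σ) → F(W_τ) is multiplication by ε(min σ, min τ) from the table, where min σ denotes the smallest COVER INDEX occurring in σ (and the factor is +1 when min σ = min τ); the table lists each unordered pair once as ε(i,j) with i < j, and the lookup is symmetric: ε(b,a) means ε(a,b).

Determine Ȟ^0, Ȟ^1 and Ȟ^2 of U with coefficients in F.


nerve simplices:
  W12={a} W13={f} W14={e} W15={d} W23={c} W45={b}
C dims 5,6; δ0: rk 5, SNF 1^4·2
degree 0: 5−5−0 = 0 → Ȟ^0 ≅ 0
degree 1: 6−0−5 = 1 plus torsion [2] → Ȟ^1 ≅ Z ⊕ Z/2
degree 2: 0−0−0 = 0 → Ȟ^2 ≅ 0

Ȟ^0 ≅ 0,  Ȟ^1 ≅ Z ⊕ Z/2,  Ȟ^2 ≅ 0


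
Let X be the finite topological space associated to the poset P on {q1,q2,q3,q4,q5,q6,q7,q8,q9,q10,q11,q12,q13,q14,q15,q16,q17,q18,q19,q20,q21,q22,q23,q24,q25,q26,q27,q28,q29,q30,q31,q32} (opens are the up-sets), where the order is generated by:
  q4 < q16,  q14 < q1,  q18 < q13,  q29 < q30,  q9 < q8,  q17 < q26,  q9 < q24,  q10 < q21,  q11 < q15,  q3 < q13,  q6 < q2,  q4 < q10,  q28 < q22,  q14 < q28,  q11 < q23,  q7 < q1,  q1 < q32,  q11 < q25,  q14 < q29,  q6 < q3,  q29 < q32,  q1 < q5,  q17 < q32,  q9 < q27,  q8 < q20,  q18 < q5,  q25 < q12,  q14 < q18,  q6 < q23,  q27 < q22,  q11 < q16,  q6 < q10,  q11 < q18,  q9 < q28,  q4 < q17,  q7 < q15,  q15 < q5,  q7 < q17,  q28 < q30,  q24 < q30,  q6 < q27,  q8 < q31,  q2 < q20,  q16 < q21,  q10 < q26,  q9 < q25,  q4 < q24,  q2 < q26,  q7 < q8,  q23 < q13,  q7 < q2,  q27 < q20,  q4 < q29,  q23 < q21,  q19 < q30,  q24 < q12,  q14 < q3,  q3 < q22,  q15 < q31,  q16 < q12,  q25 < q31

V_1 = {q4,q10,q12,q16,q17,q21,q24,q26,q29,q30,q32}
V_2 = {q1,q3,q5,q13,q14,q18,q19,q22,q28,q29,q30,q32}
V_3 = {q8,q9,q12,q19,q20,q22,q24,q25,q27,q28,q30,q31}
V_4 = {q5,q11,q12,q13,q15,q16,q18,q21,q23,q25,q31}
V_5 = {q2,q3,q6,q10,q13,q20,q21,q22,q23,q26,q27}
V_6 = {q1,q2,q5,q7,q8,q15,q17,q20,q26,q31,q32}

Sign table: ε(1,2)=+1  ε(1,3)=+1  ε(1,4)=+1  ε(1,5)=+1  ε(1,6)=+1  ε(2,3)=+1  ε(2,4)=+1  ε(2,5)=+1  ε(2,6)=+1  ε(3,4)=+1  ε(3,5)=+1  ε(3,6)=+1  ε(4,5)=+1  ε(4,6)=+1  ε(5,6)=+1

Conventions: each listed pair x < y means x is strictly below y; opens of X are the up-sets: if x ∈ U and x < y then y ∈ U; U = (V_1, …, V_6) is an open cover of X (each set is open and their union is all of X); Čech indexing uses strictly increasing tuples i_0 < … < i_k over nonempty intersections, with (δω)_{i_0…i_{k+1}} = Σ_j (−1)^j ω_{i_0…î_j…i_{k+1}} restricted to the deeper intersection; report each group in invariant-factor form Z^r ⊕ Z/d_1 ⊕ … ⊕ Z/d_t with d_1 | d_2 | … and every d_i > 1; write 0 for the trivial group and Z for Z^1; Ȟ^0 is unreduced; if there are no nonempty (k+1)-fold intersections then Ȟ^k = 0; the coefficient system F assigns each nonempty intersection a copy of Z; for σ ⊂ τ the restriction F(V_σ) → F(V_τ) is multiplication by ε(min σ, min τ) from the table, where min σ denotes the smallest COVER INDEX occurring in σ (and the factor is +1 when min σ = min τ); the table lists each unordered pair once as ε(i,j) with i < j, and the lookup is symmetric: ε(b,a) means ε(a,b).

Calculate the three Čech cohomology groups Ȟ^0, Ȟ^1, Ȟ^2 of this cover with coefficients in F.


intersection data:
  V12={q29,q30,q32} V13={q12,q24,q30} V14={q12,q16,q21} V15={q10,q21,q26} V16={q17,q26,q32} V23={q19,q22,q28,q30} V24={q5,q13,q18} V25={q3,q13,q22} V26={q1,q5,q32} V34={q12,q25,q31} V35={q20,q22,q27} V36={q8,q20,q31} V45={q13,q21,q23} V46={q5,q15,q31} V56={q2,q20,q26}
  V123={q30} V126={q32} V134={q12} V145={q21} V156={q26} V235={q22} V245={q13} V246={q5} V346={q31} V356={q20}
C dims 6,15,10; δ0: rk 5, SNF 1^5; δ1: rk 10, SNF 1^9·2
Ȟ^0 = (6 − 5) − 0 = 1, so Ȟ^0 ≅ Z
Ȟ^1 = (15 − 10) − 5 = 0, so Ȟ^1 ≅ 0
Ȟ^2 = (10 − 0) − 10 = 0 plus torsion [2], so Ȟ^2 ≅ Z/2

Ȟ^0 = Z; Ȟ^1 = 0; Ȟ^2 = Z/2


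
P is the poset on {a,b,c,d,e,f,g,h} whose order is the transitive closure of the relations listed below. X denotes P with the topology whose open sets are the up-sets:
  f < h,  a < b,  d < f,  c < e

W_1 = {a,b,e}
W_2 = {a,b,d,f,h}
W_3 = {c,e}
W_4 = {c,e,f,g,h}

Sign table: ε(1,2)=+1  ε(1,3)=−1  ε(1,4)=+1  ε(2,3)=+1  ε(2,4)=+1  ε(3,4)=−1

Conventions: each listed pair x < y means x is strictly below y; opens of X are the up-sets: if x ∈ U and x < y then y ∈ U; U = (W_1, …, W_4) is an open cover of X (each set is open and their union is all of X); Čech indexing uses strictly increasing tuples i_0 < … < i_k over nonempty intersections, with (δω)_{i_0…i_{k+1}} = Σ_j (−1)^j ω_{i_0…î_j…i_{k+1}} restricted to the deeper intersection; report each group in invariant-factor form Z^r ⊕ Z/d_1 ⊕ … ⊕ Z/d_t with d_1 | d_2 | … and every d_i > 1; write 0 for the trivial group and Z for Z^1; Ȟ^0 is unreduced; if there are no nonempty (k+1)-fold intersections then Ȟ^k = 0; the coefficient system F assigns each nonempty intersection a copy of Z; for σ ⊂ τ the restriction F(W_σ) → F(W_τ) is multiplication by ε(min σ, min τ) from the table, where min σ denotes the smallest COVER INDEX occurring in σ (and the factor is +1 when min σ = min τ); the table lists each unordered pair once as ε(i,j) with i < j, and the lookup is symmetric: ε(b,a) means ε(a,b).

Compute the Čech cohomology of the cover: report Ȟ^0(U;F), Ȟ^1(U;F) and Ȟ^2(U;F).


nonempty intersections:
  W12={a,b} W13={e} W14={e} W24={f,h} W34={c,e}
  W134={e}
C dims 4,5,1; δ0: rk 3, SNF 1^3; δ1: rk 1, SNF 1^1
Ȟ^0: (4−3)−0=1 ⇒ Z
Ȟ^1: (5−1)−3=1 ⇒ Z
Ȟ^2: (1−0)−1=0 ⇒ 0

Ȟ^0(U;F) ≅ Z,  Ȟ^1(U;F) ≅ Z,  Ȟ^2(U;F) ≅ 0


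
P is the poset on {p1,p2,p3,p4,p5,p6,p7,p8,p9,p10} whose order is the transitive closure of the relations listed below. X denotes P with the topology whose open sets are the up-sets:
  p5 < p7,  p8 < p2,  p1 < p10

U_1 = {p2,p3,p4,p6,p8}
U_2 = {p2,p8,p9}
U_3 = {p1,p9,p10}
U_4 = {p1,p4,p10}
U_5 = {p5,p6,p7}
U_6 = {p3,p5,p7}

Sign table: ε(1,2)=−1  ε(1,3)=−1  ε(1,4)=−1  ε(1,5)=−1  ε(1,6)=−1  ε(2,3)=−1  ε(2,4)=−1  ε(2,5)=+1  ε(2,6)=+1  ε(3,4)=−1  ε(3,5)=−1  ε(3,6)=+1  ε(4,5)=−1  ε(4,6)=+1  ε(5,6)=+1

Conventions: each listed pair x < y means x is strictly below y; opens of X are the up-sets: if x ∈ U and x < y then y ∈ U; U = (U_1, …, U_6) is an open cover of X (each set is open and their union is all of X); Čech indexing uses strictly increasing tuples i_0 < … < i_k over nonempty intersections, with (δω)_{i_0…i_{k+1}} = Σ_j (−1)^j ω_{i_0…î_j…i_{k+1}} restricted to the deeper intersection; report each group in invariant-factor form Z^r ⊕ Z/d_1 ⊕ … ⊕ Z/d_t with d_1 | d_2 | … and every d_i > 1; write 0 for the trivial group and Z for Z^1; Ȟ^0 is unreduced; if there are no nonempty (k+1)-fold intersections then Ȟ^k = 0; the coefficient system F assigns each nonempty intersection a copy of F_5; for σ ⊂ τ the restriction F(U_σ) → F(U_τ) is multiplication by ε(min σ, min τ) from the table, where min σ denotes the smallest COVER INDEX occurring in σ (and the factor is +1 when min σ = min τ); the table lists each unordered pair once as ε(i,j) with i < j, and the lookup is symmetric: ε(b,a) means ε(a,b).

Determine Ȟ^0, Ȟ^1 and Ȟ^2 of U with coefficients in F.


nonempty intersections:
  U12={p2,p8} U14={p4} U15={p6} U16={p3} U23={p9} U34={p1,p10} U56={p5,p7}
C dims 6,7; δ0: rk_F5 5
Ȟ^0: (6−5)−0=1 ⇒ Z/5
Ȟ^1: (7−0)−5=2 ⇒ Z/5 ⊕ Z/5
Ȟ^2: (0−0)−0=0 ⇒ 0

Ȟ^0 ≅ Z/5, Ȟ^1 ≅ Z/5 ⊕ Z/5 and Ȟ^2 ≅ 0


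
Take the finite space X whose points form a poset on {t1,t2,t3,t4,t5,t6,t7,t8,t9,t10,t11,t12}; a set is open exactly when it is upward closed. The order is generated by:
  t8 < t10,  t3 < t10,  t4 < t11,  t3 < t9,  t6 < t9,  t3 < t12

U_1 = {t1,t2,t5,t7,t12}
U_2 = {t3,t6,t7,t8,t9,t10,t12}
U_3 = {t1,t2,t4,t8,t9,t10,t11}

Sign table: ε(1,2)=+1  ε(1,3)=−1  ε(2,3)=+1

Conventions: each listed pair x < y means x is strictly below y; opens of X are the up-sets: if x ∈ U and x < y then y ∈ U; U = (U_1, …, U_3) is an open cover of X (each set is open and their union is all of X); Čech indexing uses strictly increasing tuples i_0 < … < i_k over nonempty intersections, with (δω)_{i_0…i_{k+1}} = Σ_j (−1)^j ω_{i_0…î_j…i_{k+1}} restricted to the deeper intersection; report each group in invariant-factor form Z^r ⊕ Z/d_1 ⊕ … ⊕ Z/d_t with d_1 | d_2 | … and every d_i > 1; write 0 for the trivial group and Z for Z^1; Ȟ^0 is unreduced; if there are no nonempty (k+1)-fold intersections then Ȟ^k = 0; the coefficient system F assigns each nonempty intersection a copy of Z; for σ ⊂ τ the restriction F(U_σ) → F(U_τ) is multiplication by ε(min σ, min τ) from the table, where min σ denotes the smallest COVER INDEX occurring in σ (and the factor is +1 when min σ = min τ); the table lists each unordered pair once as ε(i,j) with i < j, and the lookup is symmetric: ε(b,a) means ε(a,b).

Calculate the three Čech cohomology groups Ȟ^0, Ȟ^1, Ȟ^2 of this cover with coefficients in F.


Ȟ^0 ≅ 0, Ȟ^1 ≅ Z/2, Ȟ^2 ≅ 0

nonempty intersections:
  U12={t7,t12} U13={t1,t2} U23={t8,t9,t10}
C dims 3,3; δ0: rk 3, SNF 1^2·2
Ȟ^0: (3−3)−0=0 ⇒ 0
Ȟ^1: (3−0)−3=0 plus torsion [2] ⇒ Z/2
Ȟ^2: (0−0)−0=0 ⇒ 0


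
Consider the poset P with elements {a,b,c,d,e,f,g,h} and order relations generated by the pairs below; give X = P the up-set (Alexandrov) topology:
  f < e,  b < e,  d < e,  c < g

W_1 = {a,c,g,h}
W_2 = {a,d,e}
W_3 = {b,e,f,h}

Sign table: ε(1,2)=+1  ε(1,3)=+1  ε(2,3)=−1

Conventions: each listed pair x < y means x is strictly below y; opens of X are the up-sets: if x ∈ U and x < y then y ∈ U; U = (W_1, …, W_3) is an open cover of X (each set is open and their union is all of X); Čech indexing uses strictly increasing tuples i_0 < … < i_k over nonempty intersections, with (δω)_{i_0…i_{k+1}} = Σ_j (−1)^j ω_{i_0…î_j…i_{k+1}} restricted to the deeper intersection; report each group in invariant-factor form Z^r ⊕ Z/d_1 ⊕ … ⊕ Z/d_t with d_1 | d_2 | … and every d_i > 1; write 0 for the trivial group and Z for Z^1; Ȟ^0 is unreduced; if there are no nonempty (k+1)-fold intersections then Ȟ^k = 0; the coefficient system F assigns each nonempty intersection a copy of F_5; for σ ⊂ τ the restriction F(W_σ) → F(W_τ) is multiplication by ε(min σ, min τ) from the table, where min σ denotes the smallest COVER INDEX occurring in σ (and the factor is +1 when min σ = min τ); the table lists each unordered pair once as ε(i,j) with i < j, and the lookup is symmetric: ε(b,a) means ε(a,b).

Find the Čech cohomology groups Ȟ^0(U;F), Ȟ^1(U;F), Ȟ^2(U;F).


Ȟ^0 ≅ 0, Ȟ^1 ≅ 0, Ȟ^2 ≅ 0

nerve simplices:
  W12={a} W13={h} W23={e}
C dims 3,3; δ0: rk_F5 3
degree 0: 3−3−0 = 0 → Ȟ^0 ≅ 0
degree 1: 3−0−3 = 0 → Ȟ^1 ≅ 0
degree 2: 0−0−0 = 0 → Ȟ^2 ≅ 0


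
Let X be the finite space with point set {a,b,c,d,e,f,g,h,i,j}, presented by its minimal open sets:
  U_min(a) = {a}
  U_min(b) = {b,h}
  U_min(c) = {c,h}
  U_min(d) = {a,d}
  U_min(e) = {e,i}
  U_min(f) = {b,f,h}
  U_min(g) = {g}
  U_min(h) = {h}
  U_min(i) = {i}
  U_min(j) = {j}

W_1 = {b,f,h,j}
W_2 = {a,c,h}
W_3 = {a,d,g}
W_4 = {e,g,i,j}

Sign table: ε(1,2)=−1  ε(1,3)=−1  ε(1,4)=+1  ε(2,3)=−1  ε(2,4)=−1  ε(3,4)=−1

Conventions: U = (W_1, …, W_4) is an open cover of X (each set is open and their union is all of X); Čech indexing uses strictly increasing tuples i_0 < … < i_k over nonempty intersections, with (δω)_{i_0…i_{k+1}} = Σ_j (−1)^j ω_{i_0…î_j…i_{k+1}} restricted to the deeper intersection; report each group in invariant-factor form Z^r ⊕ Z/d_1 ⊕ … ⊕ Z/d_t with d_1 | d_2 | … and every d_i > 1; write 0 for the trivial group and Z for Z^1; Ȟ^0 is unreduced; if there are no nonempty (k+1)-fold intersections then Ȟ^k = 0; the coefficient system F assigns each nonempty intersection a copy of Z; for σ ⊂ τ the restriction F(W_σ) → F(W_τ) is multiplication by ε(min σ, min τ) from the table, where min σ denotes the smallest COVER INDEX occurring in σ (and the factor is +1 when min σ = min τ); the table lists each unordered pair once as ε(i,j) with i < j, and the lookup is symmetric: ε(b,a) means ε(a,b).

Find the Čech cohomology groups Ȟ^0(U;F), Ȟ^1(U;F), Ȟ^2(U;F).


Ȟ^0(U;F) ≅ 0, Ȟ^1(U;F) ≅ Z/2, Ȟ^2(U;F) ≅ 0

nonempty intersections:
  W12={h} W14={j} W23={a} W34={g}
C dims 4,4; δ0: rk 4, SNF 1^3·2
Ȟ^0: (4−4)−0=0 ⇒ 0
Ȟ^1: (4−0)−4=0 plus torsion [2] ⇒ Z/2
Ȟ^2: (0−0)−0=0 ⇒ 0


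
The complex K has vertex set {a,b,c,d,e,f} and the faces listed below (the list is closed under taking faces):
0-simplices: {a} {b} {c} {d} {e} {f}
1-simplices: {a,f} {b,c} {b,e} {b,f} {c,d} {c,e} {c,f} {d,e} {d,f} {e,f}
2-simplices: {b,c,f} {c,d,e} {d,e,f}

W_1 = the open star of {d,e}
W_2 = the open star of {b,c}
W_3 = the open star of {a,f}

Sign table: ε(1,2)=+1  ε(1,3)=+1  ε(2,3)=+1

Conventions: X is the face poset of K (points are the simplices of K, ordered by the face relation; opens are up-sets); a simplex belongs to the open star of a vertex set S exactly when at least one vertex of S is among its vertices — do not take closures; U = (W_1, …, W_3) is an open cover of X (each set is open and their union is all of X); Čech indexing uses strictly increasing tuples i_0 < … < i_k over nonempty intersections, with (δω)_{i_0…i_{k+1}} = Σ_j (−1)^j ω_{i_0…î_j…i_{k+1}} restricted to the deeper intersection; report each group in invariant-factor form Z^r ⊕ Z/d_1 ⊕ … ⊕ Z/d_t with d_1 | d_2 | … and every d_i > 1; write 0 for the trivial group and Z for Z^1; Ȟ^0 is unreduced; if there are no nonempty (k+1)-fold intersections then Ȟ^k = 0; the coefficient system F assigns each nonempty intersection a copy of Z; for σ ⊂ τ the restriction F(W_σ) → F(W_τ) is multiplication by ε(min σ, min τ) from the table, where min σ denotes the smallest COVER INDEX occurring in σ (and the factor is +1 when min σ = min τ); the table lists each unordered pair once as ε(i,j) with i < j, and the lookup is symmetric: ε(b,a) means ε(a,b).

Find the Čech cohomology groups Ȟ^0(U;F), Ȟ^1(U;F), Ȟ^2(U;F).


nonempty overlaps:
  W1={{d},{e},{b,e},{c,d},{c,e},{d,e},{d,f},{e,f},{c,d,e},{d,e,f}} W2={{b},{c},{b,c},{b,e},{b,f},{c,d},{c,e},{c,f},{b,c,f},{c,d,e}} W3={{a},{f},{a,f},{b,f},{c,f},{d,f},{e,f},{b,c,f},{d,e,f}}
  W12={{b,e},{c,d},{c,e},{c,d,e}} W13={{d,f},{e,f},{d,e,f}} W23={{b,f},{c,f},{b,c,f}}
C dims 3,3; δ0: rk 2, SNF 1^2
degree 0: 3−2−0 = 1 → Ȟ^0 ≅ Z
degree 1: 3−0−2 = 1 → Ȟ^1 ≅ Z
degree 2: 0−0−0 = 0 → Ȟ^2 ≅ 0

Ȟ^0 ≅ Z,  Ȟ^1 ≅ Z,  Ȟ^2 ≅ 0


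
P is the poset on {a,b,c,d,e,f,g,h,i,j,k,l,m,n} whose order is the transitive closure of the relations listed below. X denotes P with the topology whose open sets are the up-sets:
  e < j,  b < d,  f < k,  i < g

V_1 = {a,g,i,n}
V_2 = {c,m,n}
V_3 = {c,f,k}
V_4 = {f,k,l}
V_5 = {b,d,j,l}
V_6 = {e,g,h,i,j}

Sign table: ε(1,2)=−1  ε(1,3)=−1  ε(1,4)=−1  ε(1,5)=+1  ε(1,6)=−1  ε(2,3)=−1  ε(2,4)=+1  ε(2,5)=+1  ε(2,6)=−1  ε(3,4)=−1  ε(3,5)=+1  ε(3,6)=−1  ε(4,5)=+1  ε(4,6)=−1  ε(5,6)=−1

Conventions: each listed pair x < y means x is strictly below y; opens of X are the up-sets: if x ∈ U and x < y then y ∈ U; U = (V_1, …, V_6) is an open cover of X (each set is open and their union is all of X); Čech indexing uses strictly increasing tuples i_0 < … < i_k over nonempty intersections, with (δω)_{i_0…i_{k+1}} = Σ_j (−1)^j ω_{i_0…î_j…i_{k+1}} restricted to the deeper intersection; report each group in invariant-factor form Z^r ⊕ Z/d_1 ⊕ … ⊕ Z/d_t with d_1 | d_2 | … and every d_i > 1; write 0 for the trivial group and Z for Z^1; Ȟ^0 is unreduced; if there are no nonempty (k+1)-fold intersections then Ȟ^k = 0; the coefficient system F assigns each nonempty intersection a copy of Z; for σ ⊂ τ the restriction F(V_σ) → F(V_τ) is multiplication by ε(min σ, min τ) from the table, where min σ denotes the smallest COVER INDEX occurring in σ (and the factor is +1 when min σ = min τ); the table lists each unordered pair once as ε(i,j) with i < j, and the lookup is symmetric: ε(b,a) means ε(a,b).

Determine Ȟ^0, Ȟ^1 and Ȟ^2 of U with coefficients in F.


Ȟ^0(U;F) ≅ 0, Ȟ^1(U;F) ≅ Z/2 and Ȟ^2(U;F) ≅ 0

nonempty overlaps:
  V12={n} V16={g,i} V23={c} V34={f,k} V45={l} V56={j}
C dims 6,6; δ0: rk 6, SNF 1^5·2
degree 0: 6−6−0 = 0 → Ȟ^0 ≅ 0
degree 1: 6−0−6 = 0 plus torsion [2] → Ȟ^1 ≅ Z/2
degree 2: 0−0−0 = 0 → Ȟ^2 ≅ 0
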